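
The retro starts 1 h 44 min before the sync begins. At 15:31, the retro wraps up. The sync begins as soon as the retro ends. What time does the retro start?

13:47

The sync starts at 15:31.
The retro starts at 15:31 − 104 min = 13:47.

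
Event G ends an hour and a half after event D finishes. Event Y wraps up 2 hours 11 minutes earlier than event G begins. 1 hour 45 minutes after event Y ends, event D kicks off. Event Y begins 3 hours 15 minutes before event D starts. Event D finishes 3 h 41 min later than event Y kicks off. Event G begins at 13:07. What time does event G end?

Event Y ends at 13:07 − 131 min = 10:56.
Event D starts at 10:56 + 105 min = 12:41.
Event Y starts at 12:41 − 195 min = 09:26.
Event D ends at 09:26 + 221 min = 13:07.
Event G ends at 13:07 + 90 min = 14:37.

14:37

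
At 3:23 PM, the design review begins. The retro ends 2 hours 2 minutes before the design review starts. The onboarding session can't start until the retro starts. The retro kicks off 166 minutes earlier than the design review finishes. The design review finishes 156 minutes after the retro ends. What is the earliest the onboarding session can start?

The retro ends at 3:23 PM − 122 min = 1:21 PM.
The design review ends at 1:21 PM + 156 min = 3:57 PM.
The retro starts at 3:57 PM − 166 min = 1:11 PM.
The onboarding session is bounded by the retro, so the earliest it can start is 1:11 PM.

1:11 PM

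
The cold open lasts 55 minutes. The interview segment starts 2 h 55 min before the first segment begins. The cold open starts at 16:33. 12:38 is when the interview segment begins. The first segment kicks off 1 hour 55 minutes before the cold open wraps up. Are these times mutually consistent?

Yes

The cold open ends at 16:33 + 55 min = 17:28.
The first segment starts at 17:28 − 115 min = 15:33.
The interview segment starts at 15:33 − 175 min = 12:38.
That matches the stated 12:38, so the schedule is consistent.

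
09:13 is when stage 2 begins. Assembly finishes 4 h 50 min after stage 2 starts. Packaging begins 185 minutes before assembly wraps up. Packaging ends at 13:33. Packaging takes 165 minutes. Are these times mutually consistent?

Assembly ends at 09:13 + 290 min = 14:03.
Packaging starts at 14:03 − 185 min = 10:58.
Packaging ends at 10:58 + 165 min = 13:43.
But packaging is also said to end at 13:33 — a 10-minute conflict.

No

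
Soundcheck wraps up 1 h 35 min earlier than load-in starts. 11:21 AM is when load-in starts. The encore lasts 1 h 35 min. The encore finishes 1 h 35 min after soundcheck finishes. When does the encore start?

9:46 AM

Soundcheck ends at 11:21 AM − 95 min = 9:46 AM.
The encore ends at 9:46 AM + 95 min = 11:21 AM.
The encore starts at 11:21 AM − 95 min = 9:46 AM.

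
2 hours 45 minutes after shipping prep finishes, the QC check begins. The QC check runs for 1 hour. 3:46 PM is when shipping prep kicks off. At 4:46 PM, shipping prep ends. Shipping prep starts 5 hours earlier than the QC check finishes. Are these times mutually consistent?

The QC check starts at 4:46 PM + 165 min = 7:31 PM.
The QC check ends at 7:31 PM + 60 min = 8:31 PM.
Shipping prep starts at 8:31 PM − 300 min = 3:31 PM.
But shipping prep is also said to start at 3:46 PM — a 15-minute conflict.

No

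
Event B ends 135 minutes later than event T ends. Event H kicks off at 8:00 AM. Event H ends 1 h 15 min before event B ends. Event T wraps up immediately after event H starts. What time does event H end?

9:00 AM

Event T ends at 8:00 AM.
Event B ends at 8:00 AM + 135 min = 10:15 AM.
Event H ends at 10:15 AM − 75 min = 9:00 AM.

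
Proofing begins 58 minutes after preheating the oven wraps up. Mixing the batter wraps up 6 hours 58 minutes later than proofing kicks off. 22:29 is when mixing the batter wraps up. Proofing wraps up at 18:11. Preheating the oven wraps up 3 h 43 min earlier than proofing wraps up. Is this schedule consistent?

Preheating the oven ends at 18:11 − 223 min = 14:28.
Proofing starts at 14:28 + 58 min = 15:26.
Mixing the batter ends at 15:26 + 418 min = 22:24.
But mixing the batter is also said to end at 22:29 — a 5-minute conflict.

No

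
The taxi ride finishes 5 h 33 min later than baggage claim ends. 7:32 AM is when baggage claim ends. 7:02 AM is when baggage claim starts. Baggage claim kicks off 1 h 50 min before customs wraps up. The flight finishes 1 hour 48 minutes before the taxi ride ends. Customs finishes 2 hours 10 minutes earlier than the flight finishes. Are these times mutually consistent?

No

The taxi ride ends at 7:32 AM + 333 min = 1:05 PM.
The flight ends at 1:05 PM − 108 min = 11:17 AM.
Customs ends at 11:17 AM − 130 min = 9:07 AM.
Baggage claim starts at 9:07 AM − 110 min = 7:17 AM.
But baggage claim is also said to start at 7:02 AM — a 15-minute conflict.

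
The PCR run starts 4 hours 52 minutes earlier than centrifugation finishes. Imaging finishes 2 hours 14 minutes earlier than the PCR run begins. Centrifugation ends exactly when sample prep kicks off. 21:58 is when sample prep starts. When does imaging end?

14:52

Centrifugation ends at 21:58.
The PCR run starts at 21:58 − 292 min = 17:06.
Imaging ends at 17:06 − 134 min = 14:52.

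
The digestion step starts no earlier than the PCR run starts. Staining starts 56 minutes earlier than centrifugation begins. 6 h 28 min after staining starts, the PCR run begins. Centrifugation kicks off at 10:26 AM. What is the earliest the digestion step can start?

Staining starts at 10:26 AM − 56 min = 9:30 AM.
The PCR run starts at 9:30 AM + 388 min = 3:58 PM.
The digestion step is bounded by the PCR run, so the earliest it can start is 3:58 PM.

3:58 PM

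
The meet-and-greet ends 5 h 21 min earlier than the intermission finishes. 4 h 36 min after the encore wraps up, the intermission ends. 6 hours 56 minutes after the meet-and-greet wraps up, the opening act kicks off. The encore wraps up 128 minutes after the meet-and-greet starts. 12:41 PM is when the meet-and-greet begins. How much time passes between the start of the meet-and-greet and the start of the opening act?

8 h 19 min

The encore ends at 12:41 PM + 128 min = 2:49 PM.
The intermission ends at 2:49 PM + 276 min = 7:25 PM.
The meet-and-greet ends at 7:25 PM − 321 min = 2:04 PM.
The opening act starts at 2:04 PM + 416 min = 9:00 PM.
From 12:41 PM to 9:00 PM is 8 h 19 min.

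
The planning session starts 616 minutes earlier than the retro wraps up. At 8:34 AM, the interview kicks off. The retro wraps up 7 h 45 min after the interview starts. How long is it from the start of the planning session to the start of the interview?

151 minutes

The retro ends at 8:34 AM + 465 min = 4:19 PM.
The planning session starts at 4:19 PM − 616 min = 6:03 AM.
From 6:03 AM to 8:34 AM is 151 minutes.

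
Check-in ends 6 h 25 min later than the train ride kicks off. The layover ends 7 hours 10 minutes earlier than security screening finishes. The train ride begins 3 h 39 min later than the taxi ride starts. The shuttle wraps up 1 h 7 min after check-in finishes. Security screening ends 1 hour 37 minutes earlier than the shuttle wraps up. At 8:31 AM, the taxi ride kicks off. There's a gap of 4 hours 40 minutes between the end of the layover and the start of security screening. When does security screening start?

The train ride starts at 8:31 AM + 219 min = 12:10 PM.
Check-in ends at 12:10 PM + 385 min = 6:35 PM.
The shuttle ends at 6:35 PM + 67 min = 7:42 PM.
Security screening ends at 7:42 PM − 97 min = 6:05 PM.
The layover ends at 6:05 PM − 430 min = 10:55 AM.
Security screening starts at 10:55 AM + 280 min = 3:35 PM.

3:35 PM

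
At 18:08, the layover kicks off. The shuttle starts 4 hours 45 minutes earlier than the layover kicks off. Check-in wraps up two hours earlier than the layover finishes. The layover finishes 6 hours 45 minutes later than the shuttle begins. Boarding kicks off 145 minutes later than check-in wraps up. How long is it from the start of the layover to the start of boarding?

2 h 25 min

The shuttle starts at 18:08 − 285 min = 13:23.
The layover ends at 13:23 + 405 min = 20:08.
Check-in ends at 20:08 − 120 min = 18:08.
Boarding starts at 18:08 + 145 min = 20:33.
From 18:08 to 20:33 is 2 h 25 min.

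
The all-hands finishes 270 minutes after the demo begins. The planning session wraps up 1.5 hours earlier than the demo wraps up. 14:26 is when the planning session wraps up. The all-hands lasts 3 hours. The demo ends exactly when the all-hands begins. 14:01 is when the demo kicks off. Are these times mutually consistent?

The all-hands ends at 14:01 + 270 min = 18:31.
The all-hands starts at 18:31 − 180 min = 15:31.
So the demo ends at 15:31.
The planning session ends at 15:31 − 90 min = 14:01.
But the planning session is also said to end at 14:26 — a 25-minute conflict.

No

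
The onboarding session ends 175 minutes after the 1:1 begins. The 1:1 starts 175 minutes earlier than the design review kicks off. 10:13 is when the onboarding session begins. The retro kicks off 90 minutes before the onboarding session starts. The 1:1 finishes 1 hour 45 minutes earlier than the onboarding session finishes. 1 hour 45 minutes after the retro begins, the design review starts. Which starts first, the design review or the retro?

the retro

The retro starts at 10:13 − 90 min = 08:43.
The design review starts at 08:43 + 105 min = 10:28.
The design review starts at 10:28 and the retro starts at 08:43, so the retro is first.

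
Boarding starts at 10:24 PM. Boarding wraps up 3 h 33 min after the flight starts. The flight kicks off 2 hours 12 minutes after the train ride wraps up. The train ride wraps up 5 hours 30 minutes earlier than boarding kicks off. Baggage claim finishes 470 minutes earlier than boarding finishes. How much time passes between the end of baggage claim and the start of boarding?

7 hours 35 minutes

The train ride ends at 10:24 PM − 330 min = 4:54 PM.
The flight starts at 4:54 PM + 132 min = 7:06 PM.
Boarding ends at 7:06 PM + 213 min = 10:39 PM.
Baggage claim ends at 10:39 PM − 470 min = 2:49 PM.
From 2:49 PM to 10:24 PM is 7 hours 35 minutes.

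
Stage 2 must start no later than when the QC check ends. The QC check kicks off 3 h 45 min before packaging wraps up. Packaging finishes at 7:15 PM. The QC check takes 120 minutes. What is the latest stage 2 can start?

5:30 PM

The QC check starts at 7:15 PM − 225 min = 3:30 PM.
The QC check ends at 3:30 PM + 120 min = 5:30 PM.
Stage 2 is bounded by the QC check, so the latest it can start is 5:30 PM.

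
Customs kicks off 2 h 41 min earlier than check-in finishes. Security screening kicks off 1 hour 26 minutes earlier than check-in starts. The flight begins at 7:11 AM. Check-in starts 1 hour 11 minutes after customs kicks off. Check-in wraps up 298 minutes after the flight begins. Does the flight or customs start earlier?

the flight

Check-in ends at 7:11 AM + 298 min = 12:09 PM.
Customs starts at 12:09 PM − 161 min = 9:28 AM.
The flight starts at 7:11 AM and customs starts at 9:28 AM, so the flight is first.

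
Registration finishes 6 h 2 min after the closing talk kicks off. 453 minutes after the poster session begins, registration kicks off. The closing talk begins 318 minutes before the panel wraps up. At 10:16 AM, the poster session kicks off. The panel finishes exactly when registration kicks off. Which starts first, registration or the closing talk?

the closing talk

Registration starts at 10:16 AM + 453 min = 5:49 PM.
So the panel ends at 5:49 PM.
The closing talk starts at 5:49 PM − 318 min = 12:31 PM.
Registration starts at 5:49 PM and the closing talk starts at 12:31 PM, so the closing talk is first.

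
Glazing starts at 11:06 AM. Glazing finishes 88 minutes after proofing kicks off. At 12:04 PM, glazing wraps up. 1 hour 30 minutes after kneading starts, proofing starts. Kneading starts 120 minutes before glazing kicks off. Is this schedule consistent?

Kneading starts at 11:06 AM − 120 min = 9:06 AM.
Proofing starts at 9:06 AM + 90 min = 10:36 AM.
Glazing ends at 10:36 AM + 88 min = 12:04 PM.
That matches the stated 12:04 PM, so the schedule is consistent.

Yes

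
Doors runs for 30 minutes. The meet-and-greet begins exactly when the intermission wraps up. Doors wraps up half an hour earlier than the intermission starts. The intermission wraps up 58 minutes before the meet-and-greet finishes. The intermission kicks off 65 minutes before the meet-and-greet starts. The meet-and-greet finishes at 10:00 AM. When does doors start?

The intermission ends at 10:00 AM − 58 min = 9:02 AM.
So the meet-and-greet starts at 9:02 AM.
The intermission starts at 9:02 AM − 65 min = 7:57 AM.
Doors ends at 7:57 AM − 30 min = 7:27 AM.
Doors starts at 7:27 AM − 30 min = 6:57 AM.

6:57 AM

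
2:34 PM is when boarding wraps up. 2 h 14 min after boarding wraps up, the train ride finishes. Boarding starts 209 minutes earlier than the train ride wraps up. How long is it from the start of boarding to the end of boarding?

1 h 15 min

The train ride ends at 2:34 PM + 134 min = 4:48 PM.
Boarding starts at 4:48 PM − 209 min = 1:19 PM.
From 1:19 PM to 2:34 PM is 1 h 15 min.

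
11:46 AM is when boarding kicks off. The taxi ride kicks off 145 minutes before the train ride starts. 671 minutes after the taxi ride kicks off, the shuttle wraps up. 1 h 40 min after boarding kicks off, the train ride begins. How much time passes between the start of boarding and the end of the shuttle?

The train ride starts at 11:46 AM + 100 min = 1:26 PM.
The taxi ride starts at 1:26 PM − 145 min = 11:01 AM.
The shuttle ends at 11:01 AM + 671 min = 10:12 PM.
From 11:46 AM to 10:12 PM is 10 h 26 min.

10 h 26 min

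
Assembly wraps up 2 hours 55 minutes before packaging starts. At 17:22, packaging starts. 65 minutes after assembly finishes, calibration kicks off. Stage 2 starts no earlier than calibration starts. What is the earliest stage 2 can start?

15:32

Assembly ends at 17:22 − 175 min = 14:27.
Calibration starts at 14:27 + 65 min = 15:32.
Stage 2 is bounded by calibration, so the earliest it can start is 15:32.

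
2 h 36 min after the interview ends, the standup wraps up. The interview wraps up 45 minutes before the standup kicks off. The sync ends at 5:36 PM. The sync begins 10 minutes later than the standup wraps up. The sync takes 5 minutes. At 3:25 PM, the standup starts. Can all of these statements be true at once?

The interview ends at 3:25 PM − 45 min = 2:40 PM.
The standup ends at 2:40 PM + 156 min = 5:16 PM.
The sync starts at 5:16 PM + 10 min = 5:26 PM.
The sync ends at 5:26 PM + 5 min = 5:31 PM.
But the sync is also said to end at 5:36 PM — a 5-minute conflict.

No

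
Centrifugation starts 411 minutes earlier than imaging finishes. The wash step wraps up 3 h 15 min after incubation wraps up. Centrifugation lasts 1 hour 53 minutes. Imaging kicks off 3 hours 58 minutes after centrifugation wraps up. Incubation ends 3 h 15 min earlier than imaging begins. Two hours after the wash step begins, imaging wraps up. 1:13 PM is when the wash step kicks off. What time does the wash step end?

2:13 PM

Imaging ends at 1:13 PM + 120 min = 3:13 PM.
Centrifugation starts at 3:13 PM − 411 min = 8:22 AM.
Centrifugation ends at 8:22 AM + 113 min = 10:15 AM.
Imaging starts at 10:15 AM + 238 min = 2:13 PM.
Incubation ends at 2:13 PM − 195 min = 10:58 AM.
The wash step ends at 10:58 AM + 195 min = 2:13 PM.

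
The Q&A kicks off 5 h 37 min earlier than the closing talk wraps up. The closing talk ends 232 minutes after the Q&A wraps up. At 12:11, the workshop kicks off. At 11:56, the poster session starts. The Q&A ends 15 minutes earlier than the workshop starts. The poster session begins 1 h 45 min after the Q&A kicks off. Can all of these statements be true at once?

Yes

The Q&A ends at 12:11 − 15 min = 11:56.
The closing talk ends at 11:56 + 232 min = 15:48.
The Q&A starts at 15:48 − 337 min = 10:11.
The poster session starts at 10:11 + 105 min = 11:56.
That matches the stated 11:56, so the schedule is consistent.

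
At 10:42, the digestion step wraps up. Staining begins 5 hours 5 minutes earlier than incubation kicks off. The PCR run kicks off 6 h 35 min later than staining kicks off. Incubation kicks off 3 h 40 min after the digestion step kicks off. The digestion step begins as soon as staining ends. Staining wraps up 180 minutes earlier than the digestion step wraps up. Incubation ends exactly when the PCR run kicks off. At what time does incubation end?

12:52

Staining ends at 10:42 − 180 min = 07:42.
So the digestion step starts at 07:42.
Incubation starts at 07:42 + 220 min = 11:22.
Staining starts at 11:22 − 305 min = 06:17.
The PCR run starts at 06:17 + 395 min = 12:52.
So incubation ends at 12:52.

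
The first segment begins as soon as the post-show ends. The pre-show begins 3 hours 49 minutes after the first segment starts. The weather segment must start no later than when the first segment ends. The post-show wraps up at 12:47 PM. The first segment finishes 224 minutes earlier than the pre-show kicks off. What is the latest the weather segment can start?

The first segment starts at 12:47 PM.
The pre-show starts at 12:47 PM + 229 min = 4:36 PM.
The first segment ends at 4:36 PM − 224 min = 12:52 PM.
The weather segment is bounded by the first segment, so the latest it can start is 12:52 PM.

12:52 PM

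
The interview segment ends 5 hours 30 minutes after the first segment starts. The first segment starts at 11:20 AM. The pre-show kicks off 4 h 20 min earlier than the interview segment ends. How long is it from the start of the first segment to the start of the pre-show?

The interview segment ends at 11:20 AM + 330 min = 4:50 PM.
The pre-show starts at 4:50 PM − 260 min = 12:30 PM.
From 11:20 AM to 12:30 PM is 1 h 10 min.

1 h 10 min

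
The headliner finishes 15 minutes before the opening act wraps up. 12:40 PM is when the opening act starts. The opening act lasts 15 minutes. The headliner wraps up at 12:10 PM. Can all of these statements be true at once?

No

The opening act ends at 12:40 PM + 15 min = 12:55 PM.
The headliner ends at 12:55 PM − 15 min = 12:40 PM.
But the headliner is also said to end at 12:10 PM — a 30-minute conflict.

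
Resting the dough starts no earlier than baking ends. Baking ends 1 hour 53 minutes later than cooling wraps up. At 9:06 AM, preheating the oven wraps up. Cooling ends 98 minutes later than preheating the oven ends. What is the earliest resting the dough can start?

Cooling ends at 9:06 AM + 98 min = 10:44 AM.
Baking ends at 10:44 AM + 113 min = 12:37 PM.
Resting the dough is bounded by baking, so the earliest it can start is 12:37 PM.

12:37 PM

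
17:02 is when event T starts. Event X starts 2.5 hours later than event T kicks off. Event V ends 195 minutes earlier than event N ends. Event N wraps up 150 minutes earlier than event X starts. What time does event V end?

Event X starts at 17:02 + 150 min = 19:32.
Event N ends at 19:32 − 150 min = 17:02.
Event V ends at 17:02 − 195 min = 13:47.

13:47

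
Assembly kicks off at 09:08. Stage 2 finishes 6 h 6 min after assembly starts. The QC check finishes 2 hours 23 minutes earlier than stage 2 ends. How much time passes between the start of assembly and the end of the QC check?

Stage 2 ends at 09:08 + 366 min = 15:14.
The QC check ends at 15:14 − 143 min = 12:51.
From 09:08 to 12:51 is 3 h 43 min.

3 h 43 min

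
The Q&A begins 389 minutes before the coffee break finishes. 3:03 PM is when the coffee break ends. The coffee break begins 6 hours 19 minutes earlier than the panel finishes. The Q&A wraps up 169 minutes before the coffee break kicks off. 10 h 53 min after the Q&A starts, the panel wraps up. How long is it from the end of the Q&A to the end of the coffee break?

The Q&A starts at 3:03 PM − 389 min = 8:34 AM.
The panel ends at 8:34 AM + 653 min = 7:27 PM.
The coffee break starts at 7:27 PM − 379 min = 1:08 PM.
The Q&A ends at 1:08 PM − 169 min = 10:19 AM.
From 10:19 AM to 3:03 PM is 4 hours 44 minutes.

4 hours 44 minutes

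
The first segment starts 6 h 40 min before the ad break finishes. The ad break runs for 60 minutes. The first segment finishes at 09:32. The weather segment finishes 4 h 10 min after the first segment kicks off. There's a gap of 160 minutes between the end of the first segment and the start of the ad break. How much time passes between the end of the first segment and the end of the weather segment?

The ad break starts at 09:32 + 160 min = 12:12.
The ad break ends at 12:12 + 60 min = 13:12.
The first segment starts at 13:12 − 400 min = 06:32.
The weather segment ends at 06:32 + 250 min = 10:42.
From 09:32 to 10:42 is 1 h 10 min.

1 h 10 min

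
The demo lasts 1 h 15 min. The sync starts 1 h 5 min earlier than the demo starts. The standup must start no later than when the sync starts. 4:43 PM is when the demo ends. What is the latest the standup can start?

2:23 PM

The demo starts at 4:43 PM − 75 min = 3:28 PM.
The sync starts at 3:28 PM − 65 min = 2:23 PM.
The standup is bounded by the sync, so the latest it can start is 2:23 PM.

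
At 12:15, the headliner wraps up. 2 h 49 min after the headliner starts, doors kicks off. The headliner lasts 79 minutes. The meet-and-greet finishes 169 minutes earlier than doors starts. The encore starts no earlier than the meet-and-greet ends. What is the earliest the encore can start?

10:56

The headliner starts at 12:15 − 79 min = 10:56.
Doors starts at 10:56 + 169 min = 13:45.
The meet-and-greet ends at 13:45 − 169 min = 10:56.
The encore is bounded by the meet-and-greet, so the earliest it can start is 10:56.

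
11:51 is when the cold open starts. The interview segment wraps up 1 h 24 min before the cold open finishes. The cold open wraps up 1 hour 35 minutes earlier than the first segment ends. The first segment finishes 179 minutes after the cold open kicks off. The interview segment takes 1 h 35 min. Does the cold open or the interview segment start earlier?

the interview segment

The first segment ends at 11:51 + 179 min = 14:50.
The cold open ends at 14:50 − 95 min = 13:15.
The interview segment ends at 13:15 − 84 min = 11:51.
The interview segment starts at 11:51 − 95 min = 10:16.
The cold open starts at 11:51 and the interview segment starts at 10:16, so the interview segment is first.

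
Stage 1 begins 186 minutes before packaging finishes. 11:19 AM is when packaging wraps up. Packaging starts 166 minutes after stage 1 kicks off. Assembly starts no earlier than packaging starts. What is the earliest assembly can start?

10:59 AM

Stage 1 starts at 11:19 AM − 186 min = 8:13 AM.
Packaging starts at 8:13 AM + 166 min = 10:59 AM.
Assembly is bounded by packaging, so the earliest it can start is 10:59 AM.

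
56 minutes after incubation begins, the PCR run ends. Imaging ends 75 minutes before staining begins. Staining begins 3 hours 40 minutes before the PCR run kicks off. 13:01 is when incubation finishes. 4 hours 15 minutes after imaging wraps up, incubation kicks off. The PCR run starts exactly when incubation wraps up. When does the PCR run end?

13:17

The PCR run starts at 13:01.
Staining starts at 13:01 − 220 min = 09:21.
Imaging ends at 09:21 − 75 min = 08:06.
Incubation starts at 08:06 + 255 min = 12:21.
The PCR run ends at 12:21 + 56 min = 13:17.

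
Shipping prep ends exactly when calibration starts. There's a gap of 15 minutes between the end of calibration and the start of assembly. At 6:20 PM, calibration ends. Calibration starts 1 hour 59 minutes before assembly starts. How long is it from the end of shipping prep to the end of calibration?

1 h 44 min

Assembly starts at 6:20 PM + 15 min = 6:35 PM.
Calibration starts at 6:35 PM − 119 min = 4:36 PM.
So shipping prep ends at 4:36 PM.
From 4:36 PM to 6:20 PM is 1 h 44 min.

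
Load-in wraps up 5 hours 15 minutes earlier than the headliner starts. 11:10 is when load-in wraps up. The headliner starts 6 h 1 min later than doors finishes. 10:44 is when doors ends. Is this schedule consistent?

The headliner starts at 10:44 + 361 min = 16:45.
Load-in ends at 16:45 − 315 min = 11:30.
But load-in is also said to end at 11:10 — a 20-minute conflict.

No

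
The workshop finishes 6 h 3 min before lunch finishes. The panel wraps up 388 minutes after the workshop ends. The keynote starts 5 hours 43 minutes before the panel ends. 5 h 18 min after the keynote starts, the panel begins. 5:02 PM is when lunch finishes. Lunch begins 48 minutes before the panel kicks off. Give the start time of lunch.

4:14 PM

The workshop ends at 5:02 PM − 363 min = 10:59 AM.
The panel ends at 10:59 AM + 388 min = 5:27 PM.
The keynote starts at 5:27 PM − 343 min = 11:44 AM.
The panel starts at 11:44 AM + 318 min = 5:02 PM.
Lunch starts at 5:02 PM − 48 min = 4:14 PM.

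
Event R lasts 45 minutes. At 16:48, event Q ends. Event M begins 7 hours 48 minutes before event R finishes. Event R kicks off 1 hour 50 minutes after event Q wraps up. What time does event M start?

Event R starts at 16:48 + 110 min = 18:38.
Event R ends at 18:38 + 45 min = 19:23.
Event M starts at 19:23 − 468 min = 11:35.

11:35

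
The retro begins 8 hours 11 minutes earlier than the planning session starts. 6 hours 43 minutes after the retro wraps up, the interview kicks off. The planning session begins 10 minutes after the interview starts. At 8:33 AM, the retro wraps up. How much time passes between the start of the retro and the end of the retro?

The interview starts at 8:33 AM + 403 min = 3:16 PM.
The planning session starts at 3:16 PM + 10 min = 3:26 PM.
The retro starts at 3:26 PM − 491 min = 7:15 AM.
From 7:15 AM to 8:33 AM is 1 h 18 min.

1 h 18 min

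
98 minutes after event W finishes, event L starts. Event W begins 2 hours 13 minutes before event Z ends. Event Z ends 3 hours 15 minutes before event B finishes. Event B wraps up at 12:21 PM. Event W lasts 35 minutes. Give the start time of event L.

9:06 AM

Event Z ends at 12:21 PM − 195 min = 9:06 AM.
Event W starts at 9:06 AM − 133 min = 6:53 AM.
Event W ends at 6:53 AM + 35 min = 7:28 AM.
Event L starts at 7:28 AM + 98 min = 9:06 AM.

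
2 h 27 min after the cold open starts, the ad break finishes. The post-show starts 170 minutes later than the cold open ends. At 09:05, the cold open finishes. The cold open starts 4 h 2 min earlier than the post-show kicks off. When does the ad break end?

10:20

The post-show starts at 09:05 + 170 min = 11:55.
The cold open starts at 11:55 − 242 min = 07:53.
The ad break ends at 07:53 + 147 min = 10:20.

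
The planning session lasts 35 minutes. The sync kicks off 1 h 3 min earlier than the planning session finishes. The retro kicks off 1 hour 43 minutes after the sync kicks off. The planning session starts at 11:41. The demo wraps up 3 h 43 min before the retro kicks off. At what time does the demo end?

The planning session ends at 11:41 + 35 min = 12:16.
The sync starts at 12:16 − 63 min = 11:13.
The retro starts at 11:13 + 103 min = 12:56.
The demo ends at 12:56 − 223 min = 09:13.

09:13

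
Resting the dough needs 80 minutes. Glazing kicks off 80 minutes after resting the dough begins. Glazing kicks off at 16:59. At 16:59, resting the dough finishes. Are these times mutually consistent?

Yes

Resting the dough starts at 16:59 − 80 min = 15:39.
Glazing starts at 15:39 + 80 min = 16:59.
That matches the stated 16:59, so the schedule is consistent.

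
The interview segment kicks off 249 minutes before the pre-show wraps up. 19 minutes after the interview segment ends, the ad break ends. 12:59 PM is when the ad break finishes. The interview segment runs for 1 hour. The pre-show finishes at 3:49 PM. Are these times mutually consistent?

Yes

The interview segment starts at 3:49 PM − 249 min = 11:40 AM.
The interview segment ends at 11:40 AM + 60 min = 12:40 PM.
The ad break ends at 12:40 PM + 19 min = 12:59 PM.
That matches the stated 12:59 PM, so the schedule is consistent.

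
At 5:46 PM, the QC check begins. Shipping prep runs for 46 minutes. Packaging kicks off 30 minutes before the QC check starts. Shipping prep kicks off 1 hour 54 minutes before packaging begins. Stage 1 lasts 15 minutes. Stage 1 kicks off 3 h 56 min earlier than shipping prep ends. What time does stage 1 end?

12:27 PM

Packaging starts at 5:46 PM − 30 min = 5:16 PM.
Shipping prep starts at 5:16 PM − 114 min = 3:22 PM.
Shipping prep ends at 3:22 PM + 46 min = 4:08 PM.
Stage 1 starts at 4:08 PM − 236 min = 12:12 PM.
Stage 1 ends at 12:12 PM + 15 min = 12:27 PM.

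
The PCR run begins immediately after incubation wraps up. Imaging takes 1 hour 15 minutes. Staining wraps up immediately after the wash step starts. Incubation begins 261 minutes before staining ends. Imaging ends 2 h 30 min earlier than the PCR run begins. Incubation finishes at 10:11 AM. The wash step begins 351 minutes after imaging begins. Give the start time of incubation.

The PCR run starts at 10:11 AM.
Imaging ends at 10:11 AM − 150 min = 7:41 AM.
Imaging starts at 7:41 AM − 75 min = 6:26 AM.
The wash step starts at 6:26 AM + 351 min = 12:17 PM.
So staining ends at 12:17 PM.
Incubation starts at 12:17 PM − 261 min = 7:56 AM.

7:56 AM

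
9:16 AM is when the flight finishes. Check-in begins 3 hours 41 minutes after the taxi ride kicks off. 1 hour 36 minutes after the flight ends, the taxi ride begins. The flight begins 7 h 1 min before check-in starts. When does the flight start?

The taxi ride starts at 9:16 AM + 96 min = 10:52 AM.
Check-in starts at 10:52 AM + 221 min = 2:33 PM.
The flight starts at 2:33 PM − 421 min = 7:32 AM.

7:32 AM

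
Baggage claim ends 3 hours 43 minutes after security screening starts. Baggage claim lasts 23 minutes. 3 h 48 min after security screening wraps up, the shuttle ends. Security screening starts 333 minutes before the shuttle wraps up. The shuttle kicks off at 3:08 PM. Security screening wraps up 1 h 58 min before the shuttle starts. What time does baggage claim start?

Security screening ends at 3:08 PM − 118 min = 1:10 PM.
The shuttle ends at 1:10 PM + 228 min = 4:58 PM.
Security screening starts at 4:58 PM − 333 min = 11:25 AM.
Baggage claim ends at 11:25 AM + 223 min = 3:08 PM.
Baggage claim starts at 3:08 PM − 23 min = 2:45 PM.

2:45 PM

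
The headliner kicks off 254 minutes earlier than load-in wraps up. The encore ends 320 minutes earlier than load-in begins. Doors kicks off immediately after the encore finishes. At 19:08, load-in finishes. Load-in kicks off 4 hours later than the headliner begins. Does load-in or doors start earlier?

The headliner starts at 19:08 − 254 min = 14:54.
Load-in starts at 14:54 + 240 min = 18:54.
The encore ends at 18:54 − 320 min = 13:34.
So doors starts at 13:34.
Load-in starts at 18:54 and doors starts at 13:34, so doors is first.

doors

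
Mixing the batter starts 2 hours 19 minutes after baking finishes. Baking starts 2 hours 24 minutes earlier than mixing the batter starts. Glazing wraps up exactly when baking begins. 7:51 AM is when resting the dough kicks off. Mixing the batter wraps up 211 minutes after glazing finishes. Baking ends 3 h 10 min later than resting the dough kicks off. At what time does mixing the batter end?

2:27 PM

Baking ends at 7:51 AM + 190 min = 11:01 AM.
Mixing the batter starts at 11:01 AM + 139 min = 1:20 PM.
Baking starts at 1:20 PM − 144 min = 10:56 AM.
So glazing ends at 10:56 AM.
Mixing the batter ends at 10:56 AM + 211 min = 2:27 PM.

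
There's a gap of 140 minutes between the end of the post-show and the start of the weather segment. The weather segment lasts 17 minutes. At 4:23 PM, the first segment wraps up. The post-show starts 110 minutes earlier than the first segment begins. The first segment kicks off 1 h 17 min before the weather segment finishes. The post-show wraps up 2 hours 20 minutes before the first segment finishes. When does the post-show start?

The post-show ends at 4:23 PM − 140 min = 2:03 PM.
The weather segment starts at 2:03 PM + 140 min = 4:23 PM.
The weather segment ends at 4:23 PM + 17 min = 4:40 PM.
The first segment starts at 4:40 PM − 77 min = 3:23 PM.
The post-show starts at 3:23 PM − 110 min = 1:33 PM.

1:33 PM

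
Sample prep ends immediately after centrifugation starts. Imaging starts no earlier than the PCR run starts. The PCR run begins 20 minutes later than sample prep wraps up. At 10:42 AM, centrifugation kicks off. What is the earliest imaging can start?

11:02 AM

Sample prep ends at 10:42 AM.
The PCR run starts at 10:42 AM + 20 min = 11:02 AM.
Imaging is bounded by the PCR run, so the earliest it can start is 11:02 AM.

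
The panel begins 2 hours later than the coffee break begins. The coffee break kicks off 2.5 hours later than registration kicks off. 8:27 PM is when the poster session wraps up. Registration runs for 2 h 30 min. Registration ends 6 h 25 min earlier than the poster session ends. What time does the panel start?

Registration ends at 8:27 PM − 385 min = 2:02 PM.
Registration starts at 2:02 PM − 150 min = 11:32 AM.
The coffee break starts at 11:32 AM + 150 min = 2:02 PM.
The panel starts at 2:02 PM + 120 min = 4:02 PM.

4:02 PM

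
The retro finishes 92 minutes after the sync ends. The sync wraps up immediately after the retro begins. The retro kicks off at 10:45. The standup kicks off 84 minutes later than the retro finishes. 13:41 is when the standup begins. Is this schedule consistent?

The sync ends at 10:45.
The retro ends at 10:45 + 92 min = 12:17.
The standup starts at 12:17 + 84 min = 13:41.
That matches the stated 13:41, so the schedule is consistent.

Yes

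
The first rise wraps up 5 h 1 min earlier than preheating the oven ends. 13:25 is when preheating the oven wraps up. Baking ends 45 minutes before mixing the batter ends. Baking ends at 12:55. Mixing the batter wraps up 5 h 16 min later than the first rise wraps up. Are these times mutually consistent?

Yes

The first rise ends at 13:25 − 301 min = 08:24.
Mixing the batter ends at 08:24 + 316 min = 13:40.
Baking ends at 13:40 − 45 min = 12:55.
That matches the stated 12:55, so the schedule is consistent.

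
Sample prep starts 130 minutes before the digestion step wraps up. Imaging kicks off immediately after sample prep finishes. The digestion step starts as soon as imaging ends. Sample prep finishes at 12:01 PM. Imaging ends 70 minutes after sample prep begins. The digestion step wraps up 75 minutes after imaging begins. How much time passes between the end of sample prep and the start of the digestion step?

15 minutes

Imaging starts at 12:01 PM.
The digestion step ends at 12:01 PM + 75 min = 1:16 PM.
Sample prep starts at 1:16 PM − 130 min = 11:06 AM.
Imaging ends at 11:06 AM + 70 min = 12:16 PM.
So the digestion step starts at 12:16 PM.
From 12:01 PM to 12:16 PM is 15 minutes.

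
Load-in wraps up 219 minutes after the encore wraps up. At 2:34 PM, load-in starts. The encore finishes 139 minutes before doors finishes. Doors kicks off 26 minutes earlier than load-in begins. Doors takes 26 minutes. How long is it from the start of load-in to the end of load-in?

Doors starts at 2:34 PM − 26 min = 2:08 PM.
Doors ends at 2:08 PM + 26 min = 2:34 PM.
The encore ends at 2:34 PM − 139 min = 12:15 PM.
Load-in ends at 12:15 PM + 219 min = 3:54 PM.
From 2:34 PM to 3:54 PM is 1 h 20 min.

1 h 20 min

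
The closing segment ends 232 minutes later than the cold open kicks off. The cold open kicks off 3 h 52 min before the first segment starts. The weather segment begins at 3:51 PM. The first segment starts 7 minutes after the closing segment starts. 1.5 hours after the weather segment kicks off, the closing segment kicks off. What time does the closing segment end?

5:28 PM

The closing segment starts at 3:51 PM + 90 min = 5:21 PM.
The first segment starts at 5:21 PM + 7 min = 5:28 PM.
The cold open starts at 5:28 PM − 232 min = 1:36 PM.
The closing segment ends at 1:36 PM + 232 min = 5:28 PM.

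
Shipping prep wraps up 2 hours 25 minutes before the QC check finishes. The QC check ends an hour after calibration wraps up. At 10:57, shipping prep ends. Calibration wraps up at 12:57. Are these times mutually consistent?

The QC check ends at 12:57 + 60 min = 13:57.
Shipping prep ends at 13:57 − 145 min = 11:32.
But shipping prep is also said to end at 10:57 — a 35-minute conflict.

No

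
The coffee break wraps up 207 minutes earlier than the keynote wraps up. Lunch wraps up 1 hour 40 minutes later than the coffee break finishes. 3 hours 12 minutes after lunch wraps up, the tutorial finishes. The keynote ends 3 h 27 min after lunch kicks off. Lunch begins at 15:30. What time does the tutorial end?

20:22

The keynote ends at 15:30 + 207 min = 18:57.
The coffee break ends at 18:57 − 207 min = 15:30.
Lunch ends at 15:30 + 100 min = 17:10.
The tutorial ends at 17:10 + 192 min = 20:22.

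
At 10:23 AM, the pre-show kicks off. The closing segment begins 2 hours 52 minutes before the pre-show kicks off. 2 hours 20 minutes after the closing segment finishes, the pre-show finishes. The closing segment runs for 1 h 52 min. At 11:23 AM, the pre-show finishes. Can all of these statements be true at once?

No

The closing segment starts at 10:23 AM − 172 min = 7:31 AM.
The closing segment ends at 7:31 AM + 112 min = 9:23 AM.
The pre-show ends at 9:23 AM + 140 min = 11:43 AM.
But the pre-show is also said to end at 11:23 AM — a 20-minute conflict.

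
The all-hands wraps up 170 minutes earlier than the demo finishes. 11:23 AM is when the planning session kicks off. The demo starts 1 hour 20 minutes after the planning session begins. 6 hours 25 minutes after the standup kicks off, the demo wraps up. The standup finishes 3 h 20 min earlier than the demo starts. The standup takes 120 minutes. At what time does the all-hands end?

The demo starts at 11:23 AM + 80 min = 12:43 PM.
The standup ends at 12:43 PM − 200 min = 9:23 AM.
The standup starts at 9:23 AM − 120 min = 7:23 AM.
The demo ends at 7:23 AM + 385 min = 1:48 PM.
The all-hands ends at 1:48 PM − 170 min = 10:58 AM.

10:58 AM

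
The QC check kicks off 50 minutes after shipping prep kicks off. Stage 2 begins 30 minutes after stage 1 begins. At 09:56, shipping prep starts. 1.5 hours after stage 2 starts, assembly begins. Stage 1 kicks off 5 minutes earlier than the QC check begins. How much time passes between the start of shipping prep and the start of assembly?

165 minutes

The QC check starts at 09:56 + 50 min = 10:46.
Stage 1 starts at 10:46 − 5 min = 10:41.
Stage 2 starts at 10:41 + 30 min = 11:11.
Assembly starts at 11:11 + 90 min = 12:41.
From 09:56 to 12:41 is 165 minutes.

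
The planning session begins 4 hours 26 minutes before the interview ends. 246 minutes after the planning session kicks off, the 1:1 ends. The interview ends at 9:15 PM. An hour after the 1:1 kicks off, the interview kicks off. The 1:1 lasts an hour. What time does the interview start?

The planning session starts at 9:15 PM − 266 min = 4:49 PM.
The 1:1 ends at 4:49 PM + 246 min = 8:55 PM.
The 1:1 starts at 8:55 PM − 60 min = 7:55 PM.
The interview starts at 7:55 PM + 60 min = 8:55 PM.

8:55 PM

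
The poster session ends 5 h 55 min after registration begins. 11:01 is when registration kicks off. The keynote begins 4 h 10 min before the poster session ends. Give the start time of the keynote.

The poster session ends at 11:01 + 355 min = 16:56.
The keynote starts at 16:56 − 250 min = 12:46.

12:46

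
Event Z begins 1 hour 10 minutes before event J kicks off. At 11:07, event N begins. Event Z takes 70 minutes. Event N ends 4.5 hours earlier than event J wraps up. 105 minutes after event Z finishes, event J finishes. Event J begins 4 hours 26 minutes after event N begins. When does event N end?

12:48

Event J starts at 11:07 + 266 min = 15:33.
Event Z starts at 15:33 − 70 min = 14:23.
Event Z ends at 14:23 + 70 min = 15:33.
Event J ends at 15:33 + 105 min = 17:18.
Event N ends at 17:18 − 270 min = 12:48.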